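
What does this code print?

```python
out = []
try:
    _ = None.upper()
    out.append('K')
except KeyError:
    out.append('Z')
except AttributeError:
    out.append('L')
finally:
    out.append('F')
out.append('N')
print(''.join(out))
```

Execution trace: 'L' (except AttributeError) → 'F' (finally) → 'N' (after the try/except). Output: LFN

Answer: LFN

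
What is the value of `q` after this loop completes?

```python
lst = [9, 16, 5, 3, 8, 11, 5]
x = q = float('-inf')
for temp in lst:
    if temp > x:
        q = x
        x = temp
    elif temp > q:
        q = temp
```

Second largest (with repeats) in [9, 16, 5, 3, 8, 11, 5]
`q` takes the values: -inf → 9 → 11

Answer: 11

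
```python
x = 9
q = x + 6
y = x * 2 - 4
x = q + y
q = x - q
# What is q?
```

Trace:
`x = 9` → x = 9
`q = x + 6` → q = 15
`y = x * 2 - 4` → y = 14
`x = q + y` → x = 29
`q = x - q` → q = 14
So q = 14

Answer: 14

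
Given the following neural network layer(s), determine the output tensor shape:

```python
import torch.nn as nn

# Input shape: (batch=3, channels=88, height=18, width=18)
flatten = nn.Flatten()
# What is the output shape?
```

Input: (3, 88, 18, 18) -> Output: (3, 28512)

Answer: (3, 28512)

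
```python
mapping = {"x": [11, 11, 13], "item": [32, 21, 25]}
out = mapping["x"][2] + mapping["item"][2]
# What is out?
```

Trace:
`mapping = {"x": [11, 11, 13], "item": [32, 21, 25]}` → mapping = {'x': [11, 11, 13], 'item': [32, 21, 25]}
`out = mapping["x"][2] + mapping["item"][2]` → out = 38
So out = 38

Answer: 38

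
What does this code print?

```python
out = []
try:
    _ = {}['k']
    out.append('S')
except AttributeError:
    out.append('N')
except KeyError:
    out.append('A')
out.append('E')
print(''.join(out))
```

Execution trace: 'A' (except KeyError) → 'E' (after the try/except). Output: AE

Answer: AE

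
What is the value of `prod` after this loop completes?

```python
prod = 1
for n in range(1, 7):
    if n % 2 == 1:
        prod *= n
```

Product of odd numbers 1 to 6
`prod` takes the values: 1 → 3 → 15

Answer: 15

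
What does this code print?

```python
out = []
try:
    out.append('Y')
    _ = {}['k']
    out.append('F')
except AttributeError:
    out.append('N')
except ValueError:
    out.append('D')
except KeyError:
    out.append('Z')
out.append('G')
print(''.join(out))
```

Execution trace: 'Y' (try body) → 'Z' (except KeyError) → 'G' (after the try/except). Output: YZG

Answer: YZG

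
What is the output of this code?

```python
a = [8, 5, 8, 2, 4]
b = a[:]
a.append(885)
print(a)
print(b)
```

Key concept: slice [:] creates copy.
Step by step:
`a = [8, 5, 8, 2, 4]` → a = [8, 5, 8, 2, 4]
`b = a[:]` → b = [8, 5, 8, 2, 4]
`a.append(885)` → a = [8, 5, 8, 2, 4, 885]
`print(a)` → prints [8, 5, 8, 2, 4, 885]
`print(b)` → prints [8, 5, 8, 2, 4]

Answer:
[8, 5, 8, 2, 4, 885]
[8, 5, 8, 2, 4]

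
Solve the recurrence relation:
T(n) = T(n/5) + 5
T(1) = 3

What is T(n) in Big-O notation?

Each step divides n by 5 and adds 5. After log_5(n) steps we reach T(1)=3. So T(n) = 5·log_5(n) + 3 = O(log n).

Answer: O(log n)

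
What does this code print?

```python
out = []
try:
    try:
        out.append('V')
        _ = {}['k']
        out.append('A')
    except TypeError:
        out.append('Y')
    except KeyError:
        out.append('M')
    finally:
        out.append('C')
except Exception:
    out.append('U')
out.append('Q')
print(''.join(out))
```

Execution trace: 'V' (inner try body) → 'M' (inner except KeyError) → 'C' (inner finally) → 'Q' (after the try/except). Output: VMCQ

Answer: VMCQ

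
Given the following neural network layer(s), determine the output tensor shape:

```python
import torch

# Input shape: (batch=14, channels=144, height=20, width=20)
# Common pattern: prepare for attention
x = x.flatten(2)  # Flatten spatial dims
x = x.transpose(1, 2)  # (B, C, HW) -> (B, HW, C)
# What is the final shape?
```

Input: (14, 144, 20, 20) -> after flatten(2): (14, 144, 400) -> Output: (14, 400, 144)

Answer: (14, 400, 144)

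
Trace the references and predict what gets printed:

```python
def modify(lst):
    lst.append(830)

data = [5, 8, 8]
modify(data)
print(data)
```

Key concept: function modifies passed list.
Step by step:
`data = [5, 8, 8]` → data = [5, 8, 8]
`modify(data)` → data = [5, 8, 8, 830]
`print(data)` → prints [5, 8, 8, 830]

Answer: [5, 8, 8, 830]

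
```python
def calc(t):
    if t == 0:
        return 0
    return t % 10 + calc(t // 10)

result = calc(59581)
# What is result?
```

Sum of digits of 59581: 1 + 8 + 5 + 9 + 5 = 28

Answer: 28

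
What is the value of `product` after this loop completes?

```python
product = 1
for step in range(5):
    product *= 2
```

2^5 = 32
`product` takes the values: 1 → 2 → 4 → 8 → 16 → 32

Answer: 32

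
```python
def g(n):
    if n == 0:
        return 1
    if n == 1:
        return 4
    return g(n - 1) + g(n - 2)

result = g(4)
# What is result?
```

Build up from base cases: g(0)=1, g(1)=4, g(2)=5, g(3)=9, g(4)=14

Answer: 14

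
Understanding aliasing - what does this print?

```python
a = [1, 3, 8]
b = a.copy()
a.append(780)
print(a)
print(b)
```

Key concept: list.copy() creates independent copy.
Step by step:
`a = [1, 3, 8]` → a = [1, 3, 8]
`b = a.copy()` → b = [1, 3, 8]
`a.append(780)` → a = [1, 3, 8, 780]
`print(a)` → prints [1, 3, 8, 780]
`print(b)` → prints [1, 3, 8]

Answer:
[1, 3, 8, 780]
[1, 3, 8]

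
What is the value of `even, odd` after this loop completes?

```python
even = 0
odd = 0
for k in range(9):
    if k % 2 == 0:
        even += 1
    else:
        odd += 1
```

Count evens and odds in range(9)
`even, odd` takes the values: (0, 0) → (1, 0) → (1, 1) → (2, 1) → (2, 2) → (3, 2) → (3, 3) → (4, 3) → (4, 4) → (5, 4)

Answer: 5, 4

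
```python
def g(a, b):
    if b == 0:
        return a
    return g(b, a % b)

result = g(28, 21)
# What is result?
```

g(28, 21) -> g(21, 7) -> g(7, 0) -> 7

Answer: 7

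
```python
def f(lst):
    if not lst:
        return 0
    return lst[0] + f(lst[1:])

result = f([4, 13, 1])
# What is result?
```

4 + 13 + 1 + 0 = 18

Answer: 18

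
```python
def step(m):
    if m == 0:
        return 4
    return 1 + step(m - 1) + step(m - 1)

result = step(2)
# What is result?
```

step(m) = 1 + 2·step(m-1), step(0)=4. Closed form: (4+1)·2^2 - 1 = 19.

Answer: 19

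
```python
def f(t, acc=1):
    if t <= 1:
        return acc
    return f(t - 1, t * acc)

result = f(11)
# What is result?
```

Accumulator trace (n, acc): (11, 1) -> (10, 11) -> (9, 110) -> (8, 990) -> (7, 7920) -> (6, 55440) -> (5, 332640) -> (4, 1663200) -> (3, 6652800) -> (2, 19958400) -> (1, 39916800) -> return 39916800

Answer: 39916800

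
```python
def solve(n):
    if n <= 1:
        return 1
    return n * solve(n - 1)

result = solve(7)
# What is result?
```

solve(7) = 7 * 6 * 5 * 4 * 3 * 2 * 1 = 5040

Answer: 5040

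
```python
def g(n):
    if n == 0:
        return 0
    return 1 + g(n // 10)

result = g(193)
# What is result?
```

Count of digits of 193: 3

Answer: 3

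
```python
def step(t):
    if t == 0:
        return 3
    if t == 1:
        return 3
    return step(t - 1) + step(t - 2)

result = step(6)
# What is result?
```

Build up from base cases: step(0)=3, step(1)=3, step(2)=6, step(3)=9, step(4)=15, step(5)=24, step(6)=39

Answer: 39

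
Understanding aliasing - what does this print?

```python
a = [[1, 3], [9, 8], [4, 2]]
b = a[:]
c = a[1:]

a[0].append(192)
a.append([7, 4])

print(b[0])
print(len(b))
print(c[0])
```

Key concept: slice with nested mutation.
Step by step:
`a = [[1, 3], [9, 8], [4, 2]]` → a = [[1, 3], [9, 8], [4, 2]]
`b = a[:]` → b = [[1, 3], [9, 8], [4, 2]]
`c = a[1:]` → c = [[9, 8], [4, 2]]
`a[0].append(192)` → a = [[1, 3, 192], [9, 8], [4, 2]]; b = [[1, 3, 192], [9, 8], [4, 2]]
`a.append([7, 4])` → a = [[1, 3, 192], [9, 8], [4, 2], [7, 4]]
`print(b[0])` → prints [1, 3, 192]
`print(len(b))` → prints 3
`print(c[0])` → prints [9, 8]

Answer:
[1, 3, 192]
3
[9, 8]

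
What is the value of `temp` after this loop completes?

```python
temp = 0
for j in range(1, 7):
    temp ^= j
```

XOR of 1 to 6
`temp` takes the values: 0 → 1 → 3 → 0 → 4 → 1 → 7

Answer: 7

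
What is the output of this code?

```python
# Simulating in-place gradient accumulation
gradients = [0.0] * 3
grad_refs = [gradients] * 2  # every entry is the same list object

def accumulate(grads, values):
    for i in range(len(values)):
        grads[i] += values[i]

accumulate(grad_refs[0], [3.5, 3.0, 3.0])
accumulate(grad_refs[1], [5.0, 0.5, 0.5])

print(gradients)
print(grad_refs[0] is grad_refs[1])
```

Key concept: gradient accumulation aliasing.
Step by step:
`gradients = [0.0] * 3` → gradients = [0.0, 0.0, 0.0]
`grad_refs = [gradients] * 2` → grad_refs = [[0.0, 0.0, 0.0], [0.0, 0.0, 0.0]]
`accumulate(grad_refs[0], [3.5, 3.0, 3.0])` → gradients = [3.5, 3.0, 3.0]; grad_refs = [[3.5, 3.0, 3.0], [3.5, 3.0, 3.0]]
`accumulate(grad_refs[1], [5.0, 0.5, 0.5])` → gradients = [8.5, 3.5, 3.5]; grad_refs = [[8.5, 3.5, 3.5], [8.5, 3.5, 3.5]]
`print(gradients)` → prints [8.5, 3.5, 3.5]
`print(grad_refs[0] is grad_refs[1])` → prints True

Answer:
[8.5, 3.5, 3.5]
True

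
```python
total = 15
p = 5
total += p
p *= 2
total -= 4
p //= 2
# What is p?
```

Trace:
`total = 15` → total = 15
`p = 5` → p = 5
`total += p` → total = 20
`p *= 2` → p = 10
`total -= 4` → total = 16
`p //= 2` → p = 5
So p = 5

Answer: 5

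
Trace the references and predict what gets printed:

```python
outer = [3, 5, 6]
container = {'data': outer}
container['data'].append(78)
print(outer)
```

Key concept: dict holds reference to list.
Step by step:
`outer = [3, 5, 6]` → outer = [3, 5, 6]
`container = {'data': outer}` → container = {'data': [3, 5, 6]}
`container['data'].append(78)` → outer = [3, 5, 6, 78]; container = {'data': [3, 5, 6, 78]}
`print(outer)` → prints [3, 5, 6, 78]

Answer: [3, 5, 6, 78]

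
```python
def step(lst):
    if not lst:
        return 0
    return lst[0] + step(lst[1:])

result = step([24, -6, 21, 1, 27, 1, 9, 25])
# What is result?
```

24 + (-6) + 21 + 1 + 27 + 1 + 9 + 25 + 0 = 102

Answer: 102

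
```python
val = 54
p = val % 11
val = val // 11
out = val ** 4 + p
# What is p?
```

Trace:
`val = 54` → val = 54
`p = val % 11` → p = 10
`val = val // 11` → val = 4
`out = val ** 4 + p` → out = 266
So p = 10

Answer: 10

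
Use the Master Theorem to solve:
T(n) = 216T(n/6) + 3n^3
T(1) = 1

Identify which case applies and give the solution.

a=216, b=6, f(n)=3n^3. log_6(216) = 3. Since c=3 = 3, Case 2 applies: T(n) = Θ(n^log_b(a) · log n) = O(n^3 log n).

Answer: O(n^3 log n) - Case 2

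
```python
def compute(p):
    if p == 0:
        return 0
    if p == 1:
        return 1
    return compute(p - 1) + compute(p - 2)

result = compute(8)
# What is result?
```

Build up from base cases: compute(0)=0, compute(1)=1, compute(2)=1, compute(3)=2, compute(4)=3, compute(5)=5, compute(6)=8, ..., compute(8)=21

Answer: 21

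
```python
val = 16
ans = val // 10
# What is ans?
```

Trace:
`val = 16` → val = 16
`ans = val // 10` → ans = 1
So ans = 1

Answer: 1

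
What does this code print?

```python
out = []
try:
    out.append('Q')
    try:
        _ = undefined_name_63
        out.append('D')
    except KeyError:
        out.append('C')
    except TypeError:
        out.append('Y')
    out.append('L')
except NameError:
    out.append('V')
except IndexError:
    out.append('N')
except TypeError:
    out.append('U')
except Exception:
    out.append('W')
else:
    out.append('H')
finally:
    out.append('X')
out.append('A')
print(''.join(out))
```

Execution trace: 'Q' (try body) → 'V' (except NameError) → 'X' (finally) → 'A' (after the try/except). Output: QVXA

Answer: QVXA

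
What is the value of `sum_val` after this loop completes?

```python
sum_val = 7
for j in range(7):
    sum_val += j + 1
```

Start at 7, add 1 to 7 = 35
`sum_val` takes the values: 7 → 8 → 10 → 13 → 17 → 22 → 28 → 35

Answer: 35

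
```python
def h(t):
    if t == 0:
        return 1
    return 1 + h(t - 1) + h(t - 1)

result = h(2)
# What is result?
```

h(t) = 1 + 2·h(t-1), h(0)=1. Closed form: (1+1)·2^2 - 1 = 7.

Answer: 7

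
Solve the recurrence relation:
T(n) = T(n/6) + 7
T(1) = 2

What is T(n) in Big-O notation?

Each step divides n by 6 and adds 7. After log_6(n) steps we reach T(1)=2. So T(n) = 7·log_6(n) + 2 = O(log n).

Answer: O(log n)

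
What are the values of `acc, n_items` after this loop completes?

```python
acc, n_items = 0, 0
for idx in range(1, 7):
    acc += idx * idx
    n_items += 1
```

Sum of squares and count
`acc, n_items` takes the values: (0, 0) → (1, 0) → (1, 1) → (5, 1) → (5, 2) → (14, 2) → (14, 3) → (30, 3) → (30, 4) → (55, 4) → (55, 5) → (91, 5) → (91, 6)

Answer: 91, 6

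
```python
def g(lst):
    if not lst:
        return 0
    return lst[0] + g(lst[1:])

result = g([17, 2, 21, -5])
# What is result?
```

17 + 2 + 21 + (-5) + 0 = 35

Answer: 35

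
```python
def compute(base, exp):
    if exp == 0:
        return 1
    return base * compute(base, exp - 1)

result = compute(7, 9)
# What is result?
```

compute(7, 9) = 7 * 7 * 7 * 7 * 7 * 7 * 7 * 7 * 7 = 40353607

Answer: 40353607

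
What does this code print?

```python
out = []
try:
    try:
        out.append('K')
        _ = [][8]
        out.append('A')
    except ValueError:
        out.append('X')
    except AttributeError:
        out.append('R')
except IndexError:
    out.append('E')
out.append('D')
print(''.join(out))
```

Execution trace: 'K' (try body) → 'E' (outer except IndexError) → 'D' (after the try/except). Output: KED

Answer: KED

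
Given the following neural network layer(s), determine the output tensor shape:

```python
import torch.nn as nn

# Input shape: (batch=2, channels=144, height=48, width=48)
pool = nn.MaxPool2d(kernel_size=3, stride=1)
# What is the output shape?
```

Input: (2, 144, 48, 48) -> Output: (2, 144, 46, 46)

Answer: (2, 144, 46, 46)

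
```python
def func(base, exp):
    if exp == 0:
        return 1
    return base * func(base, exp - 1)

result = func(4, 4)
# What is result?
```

func(4, 4) = 4 * 4 * 4 * 4 = 256

Answer: 256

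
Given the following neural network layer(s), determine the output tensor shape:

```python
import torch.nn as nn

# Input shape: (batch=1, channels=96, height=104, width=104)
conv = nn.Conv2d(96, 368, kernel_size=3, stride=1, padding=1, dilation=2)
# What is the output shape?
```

Input: (1, 96, 104, 104) -> Output: (1, 368, 102, 102)

Answer: (1, 368, 102, 102)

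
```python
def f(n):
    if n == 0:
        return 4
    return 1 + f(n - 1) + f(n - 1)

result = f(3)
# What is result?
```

f(n) = 1 + 2·f(n-1), f(0)=4. Closed form: (4+1)·2^3 - 1 = 39.

Answer: 39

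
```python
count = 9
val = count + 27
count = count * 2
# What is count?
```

Trace:
`count = 9` → count = 9
`val = count + 27` → val = 36
`count = count * 2` → count = 18
So count = 18

Answer: 18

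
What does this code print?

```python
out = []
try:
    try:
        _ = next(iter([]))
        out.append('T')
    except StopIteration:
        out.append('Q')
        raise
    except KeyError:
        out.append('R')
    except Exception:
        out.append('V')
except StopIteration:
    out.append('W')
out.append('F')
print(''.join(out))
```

Execution trace: 'Q' (inner except StopIteration) → 'W' (outer except StopIteration) → 'F' (after the try/except). Output: QWF

Answer: QWF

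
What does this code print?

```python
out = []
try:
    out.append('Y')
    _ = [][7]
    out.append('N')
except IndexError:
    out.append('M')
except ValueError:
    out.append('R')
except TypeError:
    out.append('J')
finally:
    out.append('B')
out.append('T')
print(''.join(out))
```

Execution trace: 'Y' (try body) → 'M' (except IndexError) → 'B' (finally) → 'T' (after the try/except). Output: YMBT

Answer: YMBT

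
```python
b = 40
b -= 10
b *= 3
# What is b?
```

Trace:
`b = 40` → b = 40
`b -= 10` → b = 30
`b *= 3` → b = 90
So b = 90

Answer: 90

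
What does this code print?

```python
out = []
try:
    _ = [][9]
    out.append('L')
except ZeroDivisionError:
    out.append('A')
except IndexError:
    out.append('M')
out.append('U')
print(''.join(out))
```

Execution trace: 'M' (except IndexError) → 'U' (after the try/except). Output: MU

Answer: MU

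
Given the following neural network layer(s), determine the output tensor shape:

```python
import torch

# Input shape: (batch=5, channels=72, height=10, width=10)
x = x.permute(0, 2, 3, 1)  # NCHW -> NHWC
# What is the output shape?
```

Input: (5, 72, 10, 10) -> Output: (5, 10, 10, 72)

Answer: (5, 10, 10, 72)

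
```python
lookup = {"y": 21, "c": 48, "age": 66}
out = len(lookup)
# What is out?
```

Trace:
`lookup = {"y": 21, "c": 48, "age": 66}` → lookup = {'y': 21, 'c': 48, 'age': 66}
`out = len(lookup)` → out = 3
So out = 3

Answer: 3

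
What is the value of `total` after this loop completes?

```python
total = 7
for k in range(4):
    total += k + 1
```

Start at 7, add 1 to 4 = 17
`total` takes the values: 7 → 8 → 10 → 13 → 17

Answer: 17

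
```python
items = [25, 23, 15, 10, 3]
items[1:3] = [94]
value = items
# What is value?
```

Trace:
`items = [25, 23, 15, 10, 3]` → items = [25, 23, 15, 10, 3]
`items[1:3] = [94]` → items = [25, 94, 10, 3]
`value = items` → value = [25, 94, 10, 3]
So value = [25, 94, 10, 3]

Answer: [25, 94, 10, 3]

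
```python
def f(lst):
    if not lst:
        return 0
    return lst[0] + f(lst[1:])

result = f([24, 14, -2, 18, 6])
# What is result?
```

24 + 14 + (-2) + 18 + 6 + 0 = 60

Answer: 60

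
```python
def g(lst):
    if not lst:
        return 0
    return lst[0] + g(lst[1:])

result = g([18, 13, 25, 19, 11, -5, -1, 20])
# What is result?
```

18 + 13 + 25 + 19 + 11 + (-5) + (-1) + 20 + 0 = 100

Answer: 100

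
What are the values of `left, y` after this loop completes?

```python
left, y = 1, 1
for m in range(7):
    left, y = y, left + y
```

Fibonacci: after 7 iterations
`left, y` takes the values: (1, 1) → (1, 2) → (2, 3) → (3, 5) → (5, 8) → (8, 13) → (13, 21) → (21, 34)

Answer: 21, 34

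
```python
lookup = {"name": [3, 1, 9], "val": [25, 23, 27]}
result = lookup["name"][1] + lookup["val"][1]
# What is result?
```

Trace:
`lookup = {"name": [3, 1, 9], "val": [25, 23, 27]}` → lookup = {'name': [3, 1, 9], 'val': [25, 23, 27]}
`result = lookup["name"][1] + lookup["val"][1]` → result = 24
So result = 24

Answer: 24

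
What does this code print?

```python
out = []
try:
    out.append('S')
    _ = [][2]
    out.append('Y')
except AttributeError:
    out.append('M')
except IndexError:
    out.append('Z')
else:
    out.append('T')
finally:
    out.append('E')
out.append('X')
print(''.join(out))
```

Execution trace: 'S' (try body) → 'Z' (except IndexError) → 'E' (finally) → 'X' (after the try/except). Output: SZEX

Answer: SZEX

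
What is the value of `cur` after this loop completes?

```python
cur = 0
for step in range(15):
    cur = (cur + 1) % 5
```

Increment mod 5, 15 times = 0
`cur` takes the values: 0 → 1 → 2 → 3 → 4 → 0 → 1 → 2 → 3 → 4 → 0 → 1 → 2 → 3 → 4 → 0

Answer: 0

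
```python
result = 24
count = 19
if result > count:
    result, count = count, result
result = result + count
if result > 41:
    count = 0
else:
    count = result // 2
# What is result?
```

Trace:
`result = 24` → result = 24
`count = 19` → count = 19
`if result > count: ...` → result > count is True → result = 19; count = 24
`result = result + count` → result = 43
`if result > 41: ...` → result > 41 is True → count = 0
So result = 43

Answer: 43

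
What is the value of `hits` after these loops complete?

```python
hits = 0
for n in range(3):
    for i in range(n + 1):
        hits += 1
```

Triangle: 1 + 2 + ... + 3
`hits` takes the values: 0 → 1 → 2 → 3 → 4 → 5 → 6

Answer: 6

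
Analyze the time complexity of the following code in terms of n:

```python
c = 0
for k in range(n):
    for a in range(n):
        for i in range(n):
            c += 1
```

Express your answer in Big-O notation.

Each loop level contributes: n × n × n. Multiplying the contributions gives O(n^3).

Answer: O(n^3)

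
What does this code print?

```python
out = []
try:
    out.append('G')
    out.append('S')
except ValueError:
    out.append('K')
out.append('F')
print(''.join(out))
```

Execution trace: 'G' (try body) → 'S' (try body, no exception) → 'F' (after the try/except). Output: GSF

Answer: GSF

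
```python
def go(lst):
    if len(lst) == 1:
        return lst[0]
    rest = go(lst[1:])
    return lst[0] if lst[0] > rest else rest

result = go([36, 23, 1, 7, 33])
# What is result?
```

Recursive max over [36, 23, 1, 7, 33] = 36

Answer: 36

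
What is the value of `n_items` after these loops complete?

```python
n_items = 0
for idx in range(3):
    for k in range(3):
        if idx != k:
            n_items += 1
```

3² - 3 (exclude diagonal)
`n_items` takes the values: 0 → 1 → 2 → 3 → 4 → 5 → 6

Answer: 6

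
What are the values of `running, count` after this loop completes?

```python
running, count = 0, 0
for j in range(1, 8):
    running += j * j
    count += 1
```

Sum of squares and count
`running, count` takes the values: (0, 0) → (1, 0) → (1, 1) → (5, 1) → (5, 2) → (14, 2) → (14, 3) → (30, 3) → (30, 4) → (55, 4) → (55, 5) → (91, 5) → (91, 6) → (140, 6) → (140, 7)

Answer: 140, 7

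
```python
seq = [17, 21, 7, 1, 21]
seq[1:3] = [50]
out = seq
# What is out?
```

Trace:
`seq = [17, 21, 7, 1, 21]` → seq = [17, 21, 7, 1, 21]
`seq[1:3] = [50]` → seq = [17, 50, 1, 21]
`out = seq` → out = [17, 50, 1, 21]
So out = [17, 50, 1, 21]

Answer: [17, 50, 1, 21]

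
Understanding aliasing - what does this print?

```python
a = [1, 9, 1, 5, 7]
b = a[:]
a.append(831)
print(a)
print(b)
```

Key concept: slice [:] creates copy.
Step by step:
`a = [1, 9, 1, 5, 7]` → a = [1, 9, 1, 5, 7]
`b = a[:]` → b = [1, 9, 1, 5, 7]
`a.append(831)` → a = [1, 9, 1, 5, 7, 831]
`print(a)` → prints [1, 9, 1, 5, 7, 831]
`print(b)` → prints [1, 9, 1, 5, 7]

Answer:
[1, 9, 1, 5, 7, 831]
[1, 9, 1, 5, 7]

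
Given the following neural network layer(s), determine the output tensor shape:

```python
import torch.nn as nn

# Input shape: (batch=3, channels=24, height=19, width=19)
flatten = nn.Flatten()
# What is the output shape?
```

Input: (3, 24, 19, 19) -> Output: (3, 8664)

Answer: (3, 8664)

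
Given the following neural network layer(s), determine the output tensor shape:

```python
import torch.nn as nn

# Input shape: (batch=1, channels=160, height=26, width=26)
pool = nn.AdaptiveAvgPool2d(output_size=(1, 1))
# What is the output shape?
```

Input: (1, 160, 26, 26) -> Output: (1, 160, 1, 1)

Answer: (1, 160, 1, 1)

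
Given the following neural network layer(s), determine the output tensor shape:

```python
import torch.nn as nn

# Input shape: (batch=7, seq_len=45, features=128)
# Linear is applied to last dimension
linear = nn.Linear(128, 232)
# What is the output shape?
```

Input: (7, 45, 128) -> Output: (7, 45, 232)

Answer: (7, 45, 232)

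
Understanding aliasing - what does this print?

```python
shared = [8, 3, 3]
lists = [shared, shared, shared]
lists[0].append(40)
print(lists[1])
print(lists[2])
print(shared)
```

Key concept: list of same reference.
Step by step:
`shared = [8, 3, 3]` → shared = [8, 3, 3]
`lists = [shared, shared, shared]` → lists = [[8, 3, 3], [8, 3, 3], [8, 3, 3]]
`lists[0].append(40)` → shared = [8, 3, 3, 40]; lists = [[8, 3, 3, 40], [8, 3, 3, 40], [8, 3, 3, 40]]
`print(lists[1])` → prints [8, 3, 3, 40]
`print(lists[2])` → prints [8, 3, 3, 40]
`print(shared)` → prints [8, 3, 3, 40]

Answer:
[8, 3, 3, 40]
[8, 3, 3, 40]
[8, 3, 3, 40]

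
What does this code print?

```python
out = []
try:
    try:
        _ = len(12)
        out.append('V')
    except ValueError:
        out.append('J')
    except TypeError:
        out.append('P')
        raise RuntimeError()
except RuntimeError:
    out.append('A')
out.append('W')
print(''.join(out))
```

Execution trace: 'P' (inner except TypeError) → 'A' (outer except RuntimeError) → 'W' (after the try/except). Output: PAW

Answer: PAW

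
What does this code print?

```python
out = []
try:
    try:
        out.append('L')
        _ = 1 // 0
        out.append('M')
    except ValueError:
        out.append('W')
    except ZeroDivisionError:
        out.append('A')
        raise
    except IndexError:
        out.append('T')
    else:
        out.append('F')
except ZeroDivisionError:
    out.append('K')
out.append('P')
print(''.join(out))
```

Execution trace: 'L' (try body) → 'A' (except ZeroDivisionError) → 'K' (outer except ZeroDivisionError) → 'P' (after the try/except). Output: LAKP

Answer: LAKP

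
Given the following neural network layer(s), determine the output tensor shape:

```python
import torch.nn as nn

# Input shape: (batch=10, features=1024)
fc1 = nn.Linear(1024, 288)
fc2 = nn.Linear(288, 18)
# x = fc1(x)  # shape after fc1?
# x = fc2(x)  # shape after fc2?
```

Input: (10, 1024) -> after fc1: (10, 288) -> Output: (10, 18)

Answer: (10, 18)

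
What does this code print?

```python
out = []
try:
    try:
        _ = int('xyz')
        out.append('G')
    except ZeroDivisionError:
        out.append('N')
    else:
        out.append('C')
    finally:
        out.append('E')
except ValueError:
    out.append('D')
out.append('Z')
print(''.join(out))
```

Execution trace: 'E' (finally) → 'D' (outer except ValueError) → 'Z' (after the try/except). Output: EDZ

Answer: EDZ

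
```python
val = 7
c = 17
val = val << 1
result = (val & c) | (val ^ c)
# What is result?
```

Trace:
`val = 7` → val = 7
`c = 17` → c = 17
`val = val << 1` → val = 14
`result = (val & c) | (val ^ c)` → result = 31
So result = 31

Answer: 31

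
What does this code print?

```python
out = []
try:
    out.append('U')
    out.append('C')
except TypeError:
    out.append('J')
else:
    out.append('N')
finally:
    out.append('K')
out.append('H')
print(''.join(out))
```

Execution trace: 'U' (try body) → 'C' (try body, no exception) → 'N' (else) → 'K' (finally) → 'H' (after the try/except). Output: UCNKH

Answer: UCNKH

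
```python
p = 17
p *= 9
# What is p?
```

Trace:
`p = 17` → p = 17
`p *= 9` → p = 153
So p = 153

Answer: 153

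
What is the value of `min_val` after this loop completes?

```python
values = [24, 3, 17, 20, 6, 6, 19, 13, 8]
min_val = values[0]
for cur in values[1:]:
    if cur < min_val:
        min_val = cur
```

Minimum of [24, 3, 17, 20, 6, 6, 19, 13, 8]
`min_val` takes the values: 24 → 3

Answer: 3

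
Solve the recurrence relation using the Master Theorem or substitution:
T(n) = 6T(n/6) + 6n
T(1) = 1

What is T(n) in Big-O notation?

By Master Theorem: a=6, b=6, f(n)=6n. Since log_6(6) = 1 and f(n) = Θ(n^1), Case 2 applies. T(n) = O(n log n).

Answer: O(n log n)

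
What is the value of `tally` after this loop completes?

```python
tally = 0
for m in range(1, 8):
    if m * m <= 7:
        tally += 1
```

Count numbers where m² ≤ 7
`tally` takes the values: 0 → 1 → 2

Answer: 2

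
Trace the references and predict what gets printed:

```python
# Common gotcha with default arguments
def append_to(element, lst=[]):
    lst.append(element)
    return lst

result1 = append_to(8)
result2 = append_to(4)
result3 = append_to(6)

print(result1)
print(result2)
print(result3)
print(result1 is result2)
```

Key concept: mutable default argument gotcha.
Step by step:
`result1 = append_to(8)` → result1 = [8]
`result2 = append_to(4)` → result1 = [8, 4] (same object as result2); result2 = [8, 4] (same object as result1)
`result3 = append_to(6)` → result1 = [8, 4, 6] (same object as result2, result3); result2 = [8, 4, 6] (same object as result1, result3); result3 = [8, 4, 6] (same object as result1, result2)
`print(result1)` → prints [8, 4, 6]
`print(result2)` → prints [8, 4, 6]
`print(result3)` → prints [8, 4, 6]
`print(result1 is result2)` → prints True

Answer:
[8, 4, 6]
[8, 4, 6]
[8, 4, 6]
True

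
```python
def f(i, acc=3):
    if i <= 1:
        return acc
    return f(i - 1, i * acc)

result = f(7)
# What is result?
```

Accumulator trace (n, acc): (7, 3) -> (6, 21) -> (5, 126) -> (4, 630) -> (3, 2520) -> (2, 7560) -> (1, 15120) -> return 15120

Answer: 15120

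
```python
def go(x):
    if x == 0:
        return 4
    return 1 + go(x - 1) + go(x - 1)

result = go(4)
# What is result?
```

go(x) = 1 + 2·go(x-1), go(0)=4. Closed form: (4+1)·2^4 - 1 = 79.

Answer: 79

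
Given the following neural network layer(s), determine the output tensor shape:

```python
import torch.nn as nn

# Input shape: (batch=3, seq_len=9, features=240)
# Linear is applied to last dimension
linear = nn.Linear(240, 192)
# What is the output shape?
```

Input: (3, 9, 240) -> Output: (3, 9, 192)

Answer: (3, 9, 192)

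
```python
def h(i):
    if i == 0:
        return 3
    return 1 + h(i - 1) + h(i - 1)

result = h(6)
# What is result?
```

h(i) = 1 + 2·h(i-1), h(0)=3. Closed form: (3+1)·2^6 - 1 = 255.

Answer: 255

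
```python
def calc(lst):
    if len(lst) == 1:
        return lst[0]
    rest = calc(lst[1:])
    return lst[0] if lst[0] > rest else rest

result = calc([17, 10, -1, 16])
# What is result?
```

Recursive max over [17, 10, -1, 16] = 17

Answer: 17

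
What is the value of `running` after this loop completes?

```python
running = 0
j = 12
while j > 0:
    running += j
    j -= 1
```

Sum 12 down to 1
`running` takes the values: 0 → 12 → 23 → 33 → 42 → 50 → 57 → 63 → 68 → 72 → 75 → 77 → 78

Answer: 78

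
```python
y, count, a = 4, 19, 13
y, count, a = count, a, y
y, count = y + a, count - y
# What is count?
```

Trace:
`y, count, a = 4, 19, 13` → y = 4; count = 19; a = 13
`y, count, a = count, a, y` → y = 19; count = 13; a = 4
`y, count = y + a, count - y` → y = 23; count = -6
So count = -6

Answer: -6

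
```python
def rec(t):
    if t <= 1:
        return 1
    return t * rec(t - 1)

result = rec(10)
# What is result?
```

rec(10) = 10 * 9 * 8 * 7 * 6 * 5 * 4 * 3 * 2 * 1 = 3628800

Answer: 3628800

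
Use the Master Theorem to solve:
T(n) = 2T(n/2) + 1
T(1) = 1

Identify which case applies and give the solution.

a=2, b=2, f(n)=1. log_2(2) = 1. Since c=0 < 1, Case 1 applies: T(n) = Θ(n^log_b(a)) = O(n).

Answer: O(n) - Case 1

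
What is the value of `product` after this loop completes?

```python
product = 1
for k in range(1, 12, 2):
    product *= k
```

Product of 1, 3, 5, ... up to 11
`product` takes the values: 1 → 3 → 15 → 105 → 945 → 10395

Answer: 10395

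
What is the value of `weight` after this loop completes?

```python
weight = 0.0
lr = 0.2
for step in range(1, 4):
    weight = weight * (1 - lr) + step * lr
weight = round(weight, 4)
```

Moving average with lr=0.2
`weight` takes the values: 0.0 → 0.2 → 0.56 → 1.048

Answer: 1.048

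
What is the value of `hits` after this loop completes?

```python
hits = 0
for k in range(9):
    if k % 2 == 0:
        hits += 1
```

Count numbers divisible by 2 in range(9)
`hits` takes the values: 0 → 1 → 2 → 3 → 4 → 5

Answer: 5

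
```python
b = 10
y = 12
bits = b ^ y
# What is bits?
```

Trace:
`b = 10` → b = 10
`y = 12` → y = 12
`bits = b ^ y` → bits = 6
So bits = 6

Answer: 6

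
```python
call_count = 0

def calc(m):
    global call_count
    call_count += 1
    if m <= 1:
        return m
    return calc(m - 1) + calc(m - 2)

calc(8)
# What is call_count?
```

Calls(m) = 1 + Calls(m-1) + Calls(m-2); Calls(0)=Calls(1)=1. For m=8 this gives 67.

Answer: 67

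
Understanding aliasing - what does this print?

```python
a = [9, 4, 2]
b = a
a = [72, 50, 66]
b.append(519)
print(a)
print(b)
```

Key concept: rebinding vs mutation: a is rebound to a new list, b still points at the original.
Step by step:
`a = [9, 4, 2]` → a = [9, 4, 2]
`b = a` → b = [9, 4, 2] (same object as a)
`a = [72, 50, 66]` → a = [72, 50, 66]
`b.append(519)` → b = [9, 4, 2, 519]
`print(a)` → prints [72, 50, 66]
`print(b)` → prints [9, 4, 2, 519]

Answer:
[72, 50, 66]
[9, 4, 2, 519]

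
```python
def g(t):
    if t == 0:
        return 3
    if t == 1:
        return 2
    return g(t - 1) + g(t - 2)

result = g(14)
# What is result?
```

Build up from base cases: g(0)=3, g(1)=2, g(2)=5, g(3)=7, g(4)=12, g(5)=19, g(6)=31, ..., g(14)=1453

Answer: 1453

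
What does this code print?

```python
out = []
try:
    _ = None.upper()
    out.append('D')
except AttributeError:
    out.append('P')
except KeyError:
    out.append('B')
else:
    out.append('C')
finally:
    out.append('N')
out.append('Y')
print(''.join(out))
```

Execution trace: 'P' (except AttributeError) → 'N' (finally) → 'Y' (after the try/except). Output: PNY

Answer: PNY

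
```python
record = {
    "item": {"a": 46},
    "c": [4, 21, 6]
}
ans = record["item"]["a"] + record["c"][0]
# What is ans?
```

Trace:
`record = { ...` → record = {'item': {'a': 46}, 'c': [4, 21, 6]}
`ans = record["item"]["a"] + record["c"][0]` → ans = 50
So ans = 50

Answer: 50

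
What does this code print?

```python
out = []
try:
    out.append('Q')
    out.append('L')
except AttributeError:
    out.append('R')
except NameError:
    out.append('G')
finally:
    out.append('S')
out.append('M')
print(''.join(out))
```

Execution trace: 'Q' (try body) → 'L' (try body, no exception) → 'S' (finally) → 'M' (after the try/except). Output: QLSM

Answer: QLSM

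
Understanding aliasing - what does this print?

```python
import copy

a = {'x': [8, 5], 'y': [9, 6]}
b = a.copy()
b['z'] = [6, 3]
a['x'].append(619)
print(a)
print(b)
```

Key concept: shallow copy of dict with mutable values.
Step by step:
`a = {'x': [8, 5], 'y': [9, 6]}` → a = {'x': [8, 5], 'y': [9, 6]}
`b = a.copy()` → b = {'x': [8, 5], 'y': [9, 6]}
`b['z'] = [6, 3]` → b = {'x': [8, 5], 'y': [9, 6], 'z': [6, 3]}
`a['x'].append(619)` → a = {'x': [8, 5, 619], 'y': [9, 6]}; b = {'x': [8, 5, 619], 'y': [9, 6], 'z': [6, 3]}
`print(a)` → prints {'x': [8, 5, 619], 'y': [9, 6]}
`print(b)` → prints {'x': [8, 5, 619], 'y': [9, 6], 'z': [6, 3]}

Answer:
{'x': [8, 5, 619], 'y': [9, 6]}
{'x': [8, 5, 619], 'y': [9, 6], 'z': [6, 3]}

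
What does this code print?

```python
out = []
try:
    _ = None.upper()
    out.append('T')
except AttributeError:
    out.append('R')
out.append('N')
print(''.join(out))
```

Execution trace: 'R' (except AttributeError) → 'N' (after the try/except). Output: RN

Answer: RN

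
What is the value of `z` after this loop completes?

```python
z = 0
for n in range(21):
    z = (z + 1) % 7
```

Increment mod 7, 21 times = 0
`z` takes the values: 0 → 1 → 2 → 3 → 4 → 5 → 6 → 0 → 1 → 2 → 3 → 4 → 5 → 6 → 0 → 1 → 2 → 3 → 4 → 5 → 6 → 0

Answer: 0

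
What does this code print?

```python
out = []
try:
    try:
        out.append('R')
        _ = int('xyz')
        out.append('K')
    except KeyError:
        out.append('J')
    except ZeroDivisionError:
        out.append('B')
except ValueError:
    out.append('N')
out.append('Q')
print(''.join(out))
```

Execution trace: 'R' (try body) → 'N' (outer except ValueError) → 'Q' (after the try/except). Output: RNQ

Answer: RNQ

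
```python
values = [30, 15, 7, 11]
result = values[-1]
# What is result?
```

Trace:
`values = [30, 15, 7, 11]` → values = [30, 15, 7, 11]
`result = values[-1]` → result = 11
So result = 11

Answer: 11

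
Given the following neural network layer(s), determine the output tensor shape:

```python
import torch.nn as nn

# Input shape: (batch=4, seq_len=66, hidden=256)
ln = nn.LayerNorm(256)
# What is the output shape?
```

Input: (4, 66, 256) -> Output: (4, 66, 256)

Answer: (4, 66, 256)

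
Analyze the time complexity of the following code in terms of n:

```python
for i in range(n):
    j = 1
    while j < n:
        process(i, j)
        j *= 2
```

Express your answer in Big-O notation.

This is Linear outer loop, logarithmic inner loop. Time complexity: O(n log n).

Answer: O(n log n)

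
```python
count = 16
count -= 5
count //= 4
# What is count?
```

Trace:
`count = 16` → count = 16
`count -= 5` → count = 11
`count //= 4` → count = 2
So count = 2

Answer: 2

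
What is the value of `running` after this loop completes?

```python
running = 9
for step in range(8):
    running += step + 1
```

Start at 9, add 1 to 8 = 45
`running` takes the values: 9 → 10 → 12 → 15 → 19 → 24 → 30 → 37 → 45

Answer: 45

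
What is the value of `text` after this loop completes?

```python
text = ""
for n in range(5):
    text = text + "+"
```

Repeat '+' 5 times
`text` takes the values: "" → "+" → "++" → "+++" → "++++" → "+++++"

Answer: "+++++"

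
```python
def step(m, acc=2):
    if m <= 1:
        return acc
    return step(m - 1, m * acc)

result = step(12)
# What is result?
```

Accumulator trace (n, acc): (12, 2) -> (11, 24) -> (10, 264) -> (9, 2640) -> (8, 23760) -> (7, 190080) -> (6, 1330560) -> (5, 7983360) -> (4, 39916800) -> (3, 159667200) -> (2, 479001600) -> (1, 958003200) -> return 958003200

Answer: 958003200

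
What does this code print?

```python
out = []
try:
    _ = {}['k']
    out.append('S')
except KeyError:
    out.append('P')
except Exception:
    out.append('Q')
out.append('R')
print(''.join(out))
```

Execution trace: 'P' (except KeyError) → 'R' (after the try/except). Output: PR

Answer: PR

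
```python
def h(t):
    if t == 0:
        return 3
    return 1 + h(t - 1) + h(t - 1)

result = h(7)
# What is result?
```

h(t) = 1 + 2·h(t-1), h(0)=3. Closed form: (3+1)·2^7 - 1 = 511.

Answer: 511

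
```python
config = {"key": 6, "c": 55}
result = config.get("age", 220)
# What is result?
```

Trace:
`config = {"key": 6, "c": 55}` → config = {'key': 6, 'c': 55}
`result = config.get("age", 220)` → result = 220
So result = 220

Answer: 220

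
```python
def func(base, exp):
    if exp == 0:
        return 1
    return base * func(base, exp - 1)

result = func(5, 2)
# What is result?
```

func(5, 2) = 5 * 5 = 25

Answer: 25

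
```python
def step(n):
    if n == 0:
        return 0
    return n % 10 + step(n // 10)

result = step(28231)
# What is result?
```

Sum of digits of 28231: 1 + 3 + 2 + 8 + 2 = 16

Answer: 16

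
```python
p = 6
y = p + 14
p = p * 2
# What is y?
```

Trace:
`p = 6` → p = 6
`y = p + 14` → y = 20
`p = p * 2` → p = 12
So y = 20

Answer: 20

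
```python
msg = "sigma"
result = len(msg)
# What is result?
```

Trace:
`msg = "sigma"` → msg = 'sigma'
`result = len(msg)` → result = 5
So result = 5

Answer: 5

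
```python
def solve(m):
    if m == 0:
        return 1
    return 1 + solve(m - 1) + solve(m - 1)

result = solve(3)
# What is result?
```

solve(m) = 1 + 2·solve(m-1), solve(0)=1. Closed form: (1+1)·2^3 - 1 = 15.

Answer: 15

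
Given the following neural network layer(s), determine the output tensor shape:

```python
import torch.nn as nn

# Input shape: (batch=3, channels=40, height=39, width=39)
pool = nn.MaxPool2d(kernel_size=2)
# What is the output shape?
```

Input: (3, 40, 39, 39) -> Output: (3, 40, 19, 19)

Answer: (3, 40, 19, 19)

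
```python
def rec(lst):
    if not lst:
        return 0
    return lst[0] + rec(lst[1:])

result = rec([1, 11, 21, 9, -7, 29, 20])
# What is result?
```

1 + 11 + 21 + 9 + (-7) + 29 + 20 + 0 = 84

Answer: 84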